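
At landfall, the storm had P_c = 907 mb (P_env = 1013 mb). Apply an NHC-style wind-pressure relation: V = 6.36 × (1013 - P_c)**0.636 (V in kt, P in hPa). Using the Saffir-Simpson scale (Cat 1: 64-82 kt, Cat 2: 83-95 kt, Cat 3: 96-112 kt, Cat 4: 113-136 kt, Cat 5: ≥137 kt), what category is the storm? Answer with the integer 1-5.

ΔP = 1013 − 907 = 106 mb.
V ≈ 6.36 × 106^0.636 = 6.36 × 19.41 ≈ 123 kt.
123 kt falls in the Category 4 band.

4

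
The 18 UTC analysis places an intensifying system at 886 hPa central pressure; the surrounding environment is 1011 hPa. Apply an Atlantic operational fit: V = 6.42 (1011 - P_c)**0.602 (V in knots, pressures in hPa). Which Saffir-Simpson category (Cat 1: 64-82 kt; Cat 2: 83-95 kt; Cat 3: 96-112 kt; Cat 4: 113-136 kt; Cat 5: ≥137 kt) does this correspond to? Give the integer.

ΔP = 1011 − 886 = 125 hPa.
V ≈ 6.42 × 125^0.602 = 6.42 × 18.30 ≈ 117 kt.
117 kt falls in the Category 4 band.

4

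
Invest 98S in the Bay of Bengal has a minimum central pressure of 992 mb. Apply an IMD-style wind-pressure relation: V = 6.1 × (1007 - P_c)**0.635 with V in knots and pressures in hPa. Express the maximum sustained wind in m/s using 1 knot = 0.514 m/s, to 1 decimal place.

ΔP = 1007 − 992 = 15 mb.
V ≈ 6.1 × 15^0.635 = 6.1 × 5.582 ≈ 34.052 kt.
34.052 × 0.514 ≈ 17.50 m/s → 17.5 m/s.

17.5 m/s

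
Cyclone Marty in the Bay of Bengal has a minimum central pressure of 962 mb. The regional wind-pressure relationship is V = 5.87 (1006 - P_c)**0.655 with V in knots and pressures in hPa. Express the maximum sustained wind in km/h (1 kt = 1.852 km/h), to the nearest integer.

ΔP = 1006 − 962 = 44 mb.
V ≈ 5.87 × 44^0.655 = 5.87 × 11.925 ≈ 70.000 kt.
70.000 × 1.852 ≈ 129.64 km/h → 130 km/h.

130 km/h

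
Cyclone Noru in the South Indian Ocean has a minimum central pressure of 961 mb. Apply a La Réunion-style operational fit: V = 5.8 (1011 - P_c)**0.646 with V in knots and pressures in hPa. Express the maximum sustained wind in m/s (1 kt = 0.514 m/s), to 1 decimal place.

37.3 m/s

ΔP = 1011 − 961 = 50 mb.
V ≈ 5.8 × 50^0.646 = 5.8 × 12.518 ≈ 72.604 kt.
72.604 × 0.514 ≈ 37.32 m/s → 37.3 m/s.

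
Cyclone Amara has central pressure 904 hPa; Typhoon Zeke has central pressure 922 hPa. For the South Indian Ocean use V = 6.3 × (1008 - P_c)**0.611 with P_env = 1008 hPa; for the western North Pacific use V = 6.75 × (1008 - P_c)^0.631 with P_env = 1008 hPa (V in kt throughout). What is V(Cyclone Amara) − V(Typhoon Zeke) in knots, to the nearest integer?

-5 kt

Cyclone Amara: ΔP = 104; V ≈ 6.3 × 104^0.611 ≈ 107.58 kt.
Typhoon Zeke: ΔP = 86; V ≈ 6.75 × 86^0.631 ≈ 112.19 kt.
Difference ≈ 107.58 − 112.19 = -4.61 → -5 kt.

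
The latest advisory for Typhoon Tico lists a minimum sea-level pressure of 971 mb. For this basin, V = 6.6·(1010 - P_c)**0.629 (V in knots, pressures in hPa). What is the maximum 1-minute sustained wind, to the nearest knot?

ΔP = 1010 − 971 = 39 mb.
39^0.629 ≈ 10.018.
V ≈ 6.6 × 10.018 ≈ 66.1 kt.

66 kt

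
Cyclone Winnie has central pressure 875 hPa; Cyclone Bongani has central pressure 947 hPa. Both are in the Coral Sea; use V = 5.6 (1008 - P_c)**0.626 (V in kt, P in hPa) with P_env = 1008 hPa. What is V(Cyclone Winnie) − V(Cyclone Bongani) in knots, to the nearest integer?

46 kt

Cyclone Winnie: ΔP = 133; V ≈ 5.6 × 133^0.626 ≈ 119.60 kt.
Cyclone Bongani: ΔP = 61; V ≈ 5.6 × 61^0.626 ≈ 73.42 kt.
Difference ≈ 119.60 − 73.42 = 46.18 → 46 kt.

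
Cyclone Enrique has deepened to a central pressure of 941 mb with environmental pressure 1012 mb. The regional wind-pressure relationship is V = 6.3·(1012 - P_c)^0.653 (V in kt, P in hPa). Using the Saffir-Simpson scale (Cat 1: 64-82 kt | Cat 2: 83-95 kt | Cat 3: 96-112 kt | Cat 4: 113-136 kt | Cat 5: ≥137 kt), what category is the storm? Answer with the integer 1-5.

ΔP = 1012 − 941 = 71 mb.
V ≈ 6.3 × 71^0.653 = 6.3 × 16.18 ≈ 102 kt.
102 kt falls in the Category 3 band.

3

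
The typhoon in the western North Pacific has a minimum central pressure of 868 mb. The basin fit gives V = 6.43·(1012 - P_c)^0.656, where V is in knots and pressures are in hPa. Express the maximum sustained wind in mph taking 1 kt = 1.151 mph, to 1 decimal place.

ΔP = 1012 − 868 = 144 mb.
V ≈ 6.43 × 144^0.656 = 6.43 × 26.055 ≈ 167.532 kt.
167.532 × 1.151 ≈ 192.83 mph → 192.8 mph.

192.8 mph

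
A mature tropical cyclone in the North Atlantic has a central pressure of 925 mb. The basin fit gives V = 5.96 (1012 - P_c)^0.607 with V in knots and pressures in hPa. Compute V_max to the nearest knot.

ΔP = 1012 − 925 = 87 mb.
87^0.607 ≈ 15.041.
V ≈ 5.96 × 15.041 ≈ 89.6 kt.

90 kt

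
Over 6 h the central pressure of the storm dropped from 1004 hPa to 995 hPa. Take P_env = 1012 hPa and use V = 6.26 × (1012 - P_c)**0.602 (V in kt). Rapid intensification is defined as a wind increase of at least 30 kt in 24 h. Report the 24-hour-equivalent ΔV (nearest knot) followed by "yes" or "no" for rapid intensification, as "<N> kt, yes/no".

V₁: ΔP = 8, V ≈ 6.26 × 8^0.602 ≈ 21.89 kt.
V₂: ΔP = 17, V ≈ 6.26 × 17^0.602 ≈ 34.46 kt.
ΔV over 6 h = 12.57 kt → 24 h equivalent = 12.57 × 24/6 ≈ 50.28 kt.
50 kt ≥ 30 kt ⇒ rapid intensification.

50 kt, yes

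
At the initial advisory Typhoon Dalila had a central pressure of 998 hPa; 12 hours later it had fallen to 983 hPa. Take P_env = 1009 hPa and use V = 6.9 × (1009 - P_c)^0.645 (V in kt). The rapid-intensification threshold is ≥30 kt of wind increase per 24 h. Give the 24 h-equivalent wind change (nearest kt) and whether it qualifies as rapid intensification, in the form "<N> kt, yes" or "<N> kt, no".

V₁: ΔP = 11, V ≈ 6.9 × 11^0.645 ≈ 32.40 kt.
V₂: ΔP = 26, V ≈ 6.9 × 26^0.645 ≈ 56.43 kt.
ΔV over 12 h = 24.03 kt → 24 h equivalent = 24.03 × 24/12 ≈ 48.06 kt.
48 kt ≥ 30 kt ⇒ rapid intensification.

48 kt, yes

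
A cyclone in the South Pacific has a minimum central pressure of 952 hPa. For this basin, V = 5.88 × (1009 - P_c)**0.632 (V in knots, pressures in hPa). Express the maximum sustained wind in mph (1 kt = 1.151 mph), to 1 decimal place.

ΔP = 1009 − 952 = 57 hPa.
V ≈ 5.88 × 57^0.632 = 5.88 × 12.874 ≈ 75.699 kt.
75.699 × 1.151 ≈ 87.13 mph → 87.1 mph.

87.1 mph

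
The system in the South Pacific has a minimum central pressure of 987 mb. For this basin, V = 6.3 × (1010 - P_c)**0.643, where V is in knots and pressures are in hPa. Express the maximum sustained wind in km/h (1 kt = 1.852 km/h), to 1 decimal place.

87.6 km/h

ΔP = 1010 − 987 = 23 mb.
V ≈ 6.3 × 23^0.643 = 6.3 × 7.509 ≈ 47.308 kt.
47.308 × 1.852 ≈ 87.61 km/h → 87.6 km/h.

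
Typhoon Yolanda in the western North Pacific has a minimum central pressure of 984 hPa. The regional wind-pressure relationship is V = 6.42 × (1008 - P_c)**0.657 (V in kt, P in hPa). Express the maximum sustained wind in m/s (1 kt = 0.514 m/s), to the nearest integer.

27 m/s

ΔP = 1008 − 984 = 24 hPa.
V ≈ 6.42 × 24^0.657 = 6.42 × 8.069 ≈ 51.800 kt.
51.800 × 0.514 ≈ 26.63 m/s → 27 m/s.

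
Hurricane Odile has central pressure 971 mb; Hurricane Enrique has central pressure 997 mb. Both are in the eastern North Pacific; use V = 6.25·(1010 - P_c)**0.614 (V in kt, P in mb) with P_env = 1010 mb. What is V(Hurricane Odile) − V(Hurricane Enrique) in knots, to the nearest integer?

Hurricane Odile: ΔP = 39; V ≈ 6.25 × 39^0.614 ≈ 59.26 kt.
Hurricane Enrique: ΔP = 13; V ≈ 6.25 × 13^0.614 ≈ 30.19 kt.
Difference ≈ 59.26 − 30.19 = 29.07 → 29 kt.

29 kt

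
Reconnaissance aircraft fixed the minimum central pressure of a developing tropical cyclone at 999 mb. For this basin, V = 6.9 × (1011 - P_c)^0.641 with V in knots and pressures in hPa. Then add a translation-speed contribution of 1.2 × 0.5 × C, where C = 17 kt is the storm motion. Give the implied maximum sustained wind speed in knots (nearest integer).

ΔP = 1011 − 999 = 12 mb.
12^0.641 ≈ 4.918.
V ≈ 6.9 × 4.918 ≈ 33.9 kt.
Translation term: 1.2 × 0.5 × 17 = 10.2 kt.
Corrected V ≈ 44.1 kt → 44 kt.

44 kt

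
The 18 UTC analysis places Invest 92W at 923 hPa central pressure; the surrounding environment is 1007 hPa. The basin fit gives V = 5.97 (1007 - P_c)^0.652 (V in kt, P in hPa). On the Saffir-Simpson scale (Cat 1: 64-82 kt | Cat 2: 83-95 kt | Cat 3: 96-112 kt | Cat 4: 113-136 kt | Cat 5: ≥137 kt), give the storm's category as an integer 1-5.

3

ΔP = 1007 − 923 = 84 hPa.
V ≈ 5.97 × 84^0.652 = 5.97 × 17.97 ≈ 107 kt.
107 kt falls in the Category 3 band.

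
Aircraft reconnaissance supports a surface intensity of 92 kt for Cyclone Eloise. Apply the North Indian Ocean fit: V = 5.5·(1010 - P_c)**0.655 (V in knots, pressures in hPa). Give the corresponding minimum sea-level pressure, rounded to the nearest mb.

936 mb

ΔP = (V / 5.5)^(1/0.655) = (92/5.5)^1.527.
92/5.5 = 16.727; 16.727^1.527 ≈ 73.76 mb.
P_c = 1010 − 73.76 = 936.24 ≈ 936 mb.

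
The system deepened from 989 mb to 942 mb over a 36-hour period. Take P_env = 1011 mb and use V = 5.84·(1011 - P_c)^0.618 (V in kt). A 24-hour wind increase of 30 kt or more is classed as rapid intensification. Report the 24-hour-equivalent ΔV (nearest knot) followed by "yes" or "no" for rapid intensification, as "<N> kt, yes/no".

27 kt, no

V₁: ΔP = 22, V ≈ 5.84 × 22^0.618 ≈ 39.45 kt.
V₂: ΔP = 69, V ≈ 5.84 × 69^0.618 ≈ 79.95 kt.
ΔV over 36 h = 40.50 kt → 24 h equivalent = 40.50 × 24/36 ≈ 27.00 kt.
27 kt < 30 kt ⇒ not rapid intensification.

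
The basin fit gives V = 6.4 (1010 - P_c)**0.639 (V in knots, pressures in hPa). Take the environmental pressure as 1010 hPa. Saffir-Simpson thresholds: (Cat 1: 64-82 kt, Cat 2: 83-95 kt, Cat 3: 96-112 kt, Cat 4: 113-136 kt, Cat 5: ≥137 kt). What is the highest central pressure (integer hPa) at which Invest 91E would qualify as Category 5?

Category 5 begins at V = 137 kt.
Required ΔP = (137/6.4)^(1/0.639) = 21.406^1.565 ≈ 120.84 hPa.
P_c ≤ 1010 − 120.84 = 889.16, so the highest integer P_c is 889 hPa.

889 hPa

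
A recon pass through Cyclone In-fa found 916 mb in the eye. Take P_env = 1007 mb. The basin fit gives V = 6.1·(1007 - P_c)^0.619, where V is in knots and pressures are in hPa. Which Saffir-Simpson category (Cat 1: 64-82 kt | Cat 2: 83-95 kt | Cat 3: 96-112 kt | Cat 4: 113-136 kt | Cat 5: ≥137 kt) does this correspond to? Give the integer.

3

ΔP = 1007 − 916 = 91 mb.
V ≈ 6.1 × 91^0.619 = 6.1 × 16.32 ≈ 100 kt.
100 kt falls in the Category 3 band.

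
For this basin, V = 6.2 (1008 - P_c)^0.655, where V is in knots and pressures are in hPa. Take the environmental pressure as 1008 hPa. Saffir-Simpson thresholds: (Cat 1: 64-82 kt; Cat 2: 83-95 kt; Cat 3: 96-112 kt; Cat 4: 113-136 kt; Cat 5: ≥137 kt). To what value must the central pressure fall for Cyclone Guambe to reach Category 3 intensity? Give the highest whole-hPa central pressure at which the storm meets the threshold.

Category 3 begins at V = 96 kt.
Required ΔP = (96/6.2)^(1/0.655) = 15.484^1.527 ≈ 65.56 hPa.
P_c ≤ 1008 − 65.56 = 942.44, so the highest integer P_c is 942 hPa.

942 hPa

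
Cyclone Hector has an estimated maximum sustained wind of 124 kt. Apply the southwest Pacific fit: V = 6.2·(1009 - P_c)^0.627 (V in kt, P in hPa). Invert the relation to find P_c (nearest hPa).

890 hPa

ΔP = (V / 6.2)^(1/0.627) = (124/6.2)^1.595.
124/6.2 = 20.000; 20.000^1.595 ≈ 118.85 hPa.
P_c = 1009 − 118.85 = 890.15 ≈ 890 hPa.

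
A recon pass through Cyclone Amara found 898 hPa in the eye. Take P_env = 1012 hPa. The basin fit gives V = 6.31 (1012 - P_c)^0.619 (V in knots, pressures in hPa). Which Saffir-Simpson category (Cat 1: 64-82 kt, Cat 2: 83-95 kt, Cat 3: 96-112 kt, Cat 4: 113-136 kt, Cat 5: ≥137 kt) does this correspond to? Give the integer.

4

ΔP = 1012 − 898 = 114 hPa.
V ≈ 6.31 × 114^0.619 = 6.31 × 18.76 ≈ 118 kt.
118 kt falls in the Category 4 band.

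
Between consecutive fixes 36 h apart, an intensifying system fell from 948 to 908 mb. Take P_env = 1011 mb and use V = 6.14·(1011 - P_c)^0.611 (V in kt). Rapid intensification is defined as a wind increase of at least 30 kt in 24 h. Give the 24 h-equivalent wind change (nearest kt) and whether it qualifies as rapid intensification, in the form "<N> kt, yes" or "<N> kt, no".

18 kt, no

V₁: ΔP = 63, V ≈ 6.14 × 63^0.611 ≈ 77.19 kt.
V₂: ΔP = 103, V ≈ 6.14 × 103^0.611 ≈ 104.23 kt.
ΔV over 36 h = 27.04 kt → 24 h equivalent = 27.04 × 24/36 ≈ 18.03 kt.
18 kt < 30 kt ⇒ not rapid intensification.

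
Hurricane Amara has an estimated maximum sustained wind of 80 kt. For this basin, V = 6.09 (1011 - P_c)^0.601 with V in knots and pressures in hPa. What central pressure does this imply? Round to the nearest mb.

938 mb

ΔP = (V / 6.09)^(1/0.601) = (80/6.09)^1.664.
80/6.09 = 13.136; 13.136^1.664 ≈ 72.61 mb.
P_c = 1011 − 72.61 = 938.39 ≈ 938 mb.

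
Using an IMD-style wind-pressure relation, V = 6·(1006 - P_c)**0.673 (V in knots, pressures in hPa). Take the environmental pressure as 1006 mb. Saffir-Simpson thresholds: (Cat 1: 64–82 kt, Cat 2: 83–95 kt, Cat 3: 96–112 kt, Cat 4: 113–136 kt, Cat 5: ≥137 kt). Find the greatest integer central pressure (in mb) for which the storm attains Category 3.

944 mb

Category 3 begins at V = 96 kt.
Required ΔP = (96/6)^(1/0.673) = 16.000^1.486 ≈ 61.54 mb.
P_c ≤ 1006 − 61.54 = 944.46, so the highest integer P_c is 944 mb.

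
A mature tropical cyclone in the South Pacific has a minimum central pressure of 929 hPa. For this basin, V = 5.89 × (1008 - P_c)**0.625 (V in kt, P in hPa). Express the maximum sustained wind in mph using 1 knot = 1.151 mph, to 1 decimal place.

104.0 mph

ΔP = 1008 − 929 = 79 hPa.
V ≈ 5.89 × 79^0.625 = 5.89 × 15.347 ≈ 90.392 kt.
90.392 × 1.151 ≈ 104.04 mph → 104.0 mph.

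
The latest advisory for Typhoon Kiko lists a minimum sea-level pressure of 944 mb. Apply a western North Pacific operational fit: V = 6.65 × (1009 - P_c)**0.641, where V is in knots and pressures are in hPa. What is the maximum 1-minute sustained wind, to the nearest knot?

97 kt

ΔP = 1009 − 944 = 65 mb.
65^0.641 ≈ 14.524.
V ≈ 6.65 × 14.524 ≈ 96.6 kt.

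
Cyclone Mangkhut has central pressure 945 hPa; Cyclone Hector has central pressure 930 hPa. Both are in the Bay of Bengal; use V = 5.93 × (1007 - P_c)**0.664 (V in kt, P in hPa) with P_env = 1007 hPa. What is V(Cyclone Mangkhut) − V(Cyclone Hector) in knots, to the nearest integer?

-14 kt

Cyclone Mangkhut: ΔP = 62; V ≈ 5.93 × 62^0.664 ≈ 91.88 kt.
Cyclone Hector: ΔP = 77; V ≈ 5.93 × 77^0.664 ≈ 106.09 kt.
Difference ≈ 91.88 − 106.09 = -14.21 → -14 kt.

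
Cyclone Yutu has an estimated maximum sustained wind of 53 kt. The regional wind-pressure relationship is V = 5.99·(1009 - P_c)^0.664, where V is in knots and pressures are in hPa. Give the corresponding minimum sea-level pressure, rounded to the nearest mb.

982 mb

ΔP = (V / 5.99)^(1/0.664) = (53/5.99)^1.506.
53/5.99 = 8.848; 8.848^1.506 ≈ 26.67 mb.
P_c = 1009 − 26.67 = 982.33 ≈ 982 mb.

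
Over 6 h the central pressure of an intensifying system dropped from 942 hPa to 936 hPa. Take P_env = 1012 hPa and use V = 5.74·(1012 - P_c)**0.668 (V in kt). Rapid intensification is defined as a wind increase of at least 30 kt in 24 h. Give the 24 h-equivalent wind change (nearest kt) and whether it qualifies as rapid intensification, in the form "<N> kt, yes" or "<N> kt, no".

V₁: ΔP = 70, V ≈ 5.74 × 70^0.668 ≈ 98.05 kt.
V₂: ΔP = 76, V ≈ 5.74 × 76^0.668 ≈ 103.58 kt.
ΔV over 6 h = 5.53 kt → 24 h equivalent = 5.53 × 24/6 ≈ 22.12 kt.
22 kt < 30 kt ⇒ not rapid intensification.

22 kt, no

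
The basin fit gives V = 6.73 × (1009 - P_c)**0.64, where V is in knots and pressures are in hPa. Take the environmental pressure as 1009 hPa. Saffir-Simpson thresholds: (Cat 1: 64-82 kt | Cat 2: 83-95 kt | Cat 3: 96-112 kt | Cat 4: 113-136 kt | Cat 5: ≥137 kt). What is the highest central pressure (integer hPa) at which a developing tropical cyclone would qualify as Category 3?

Category 3 begins at V = 96 kt.
Required ΔP = (96/6.73)^(1/0.64) = 14.264^1.562 ≈ 63.61 hPa.
P_c ≤ 1009 − 63.61 = 945.39, so the highest integer P_c is 945 hPa.

945 hPa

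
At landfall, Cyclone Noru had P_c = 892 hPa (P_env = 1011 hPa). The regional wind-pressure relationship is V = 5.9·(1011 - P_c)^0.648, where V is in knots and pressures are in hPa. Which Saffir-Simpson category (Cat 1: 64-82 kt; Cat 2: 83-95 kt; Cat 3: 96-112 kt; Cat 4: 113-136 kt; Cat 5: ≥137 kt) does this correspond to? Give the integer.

ΔP = 1011 − 892 = 119 hPa.
V ≈ 5.9 × 119^0.648 = 5.9 × 22.13 ≈ 131 kt.
131 kt falls in the Category 4 band.

4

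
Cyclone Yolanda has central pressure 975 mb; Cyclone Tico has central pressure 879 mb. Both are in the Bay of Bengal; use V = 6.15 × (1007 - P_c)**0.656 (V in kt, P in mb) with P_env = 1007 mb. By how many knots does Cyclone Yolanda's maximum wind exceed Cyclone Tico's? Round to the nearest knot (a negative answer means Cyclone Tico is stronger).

Cyclone Yolanda: ΔP = 32; V ≈ 6.15 × 32^0.656 ≈ 59.74 kt.
Cyclone Tico: ΔP = 128; V ≈ 6.15 × 128^0.656 ≈ 148.32 kt.
Difference ≈ 59.74 − 148.32 = -88.58 → -89 kt.

-89 kt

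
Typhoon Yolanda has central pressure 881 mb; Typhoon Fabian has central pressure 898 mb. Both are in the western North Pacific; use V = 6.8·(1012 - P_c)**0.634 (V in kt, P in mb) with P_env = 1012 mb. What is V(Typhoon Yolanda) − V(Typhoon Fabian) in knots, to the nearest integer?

Typhoon Yolanda: ΔP = 131; V ≈ 6.8 × 131^0.634 ≈ 149.57 kt.
Typhoon Fabian: ΔP = 114; V ≈ 6.8 × 114^0.634 ≈ 136.96 kt.
Difference ≈ 149.57 − 136.96 = 12.61 → 13 kt.

13 kt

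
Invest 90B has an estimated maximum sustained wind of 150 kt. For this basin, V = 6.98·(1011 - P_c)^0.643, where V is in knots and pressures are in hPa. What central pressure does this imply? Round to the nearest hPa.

893 hPa

ΔP = (V / 6.98)^(1/0.643) = (150/6.98)^1.555.
150/6.98 = 21.490; 21.490^1.555 ≈ 118.01 hPa.
P_c = 1011 − 118.01 = 892.99 ≈ 893 hPa.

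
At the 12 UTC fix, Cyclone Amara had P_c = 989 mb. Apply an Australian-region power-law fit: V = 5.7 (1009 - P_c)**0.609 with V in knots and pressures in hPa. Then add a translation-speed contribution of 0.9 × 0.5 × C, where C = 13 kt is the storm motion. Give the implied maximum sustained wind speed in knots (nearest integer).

ΔP = 1009 − 989 = 20 mb.
20^0.609 ≈ 6.199.
V ≈ 5.7 × 6.199 ≈ 35.3 kt.
Translation term: 0.9 × 0.5 × 13 = 5.85 kt.
Corrected V ≈ 41.15 kt → 41 kt.

41 kt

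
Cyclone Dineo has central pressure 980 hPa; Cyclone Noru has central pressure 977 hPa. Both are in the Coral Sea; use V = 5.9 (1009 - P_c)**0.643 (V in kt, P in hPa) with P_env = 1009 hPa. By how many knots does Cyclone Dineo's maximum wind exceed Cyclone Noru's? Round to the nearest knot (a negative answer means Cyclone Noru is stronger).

Cyclone Dineo: ΔP = 29; V ≈ 5.9 × 29^0.643 ≈ 51.42 kt.
Cyclone Noru: ΔP = 32; V ≈ 5.9 × 32^0.643 ≈ 54.79 kt.
Difference ≈ 51.42 − 54.79 = -3.37 → -3 kt.

-3 kt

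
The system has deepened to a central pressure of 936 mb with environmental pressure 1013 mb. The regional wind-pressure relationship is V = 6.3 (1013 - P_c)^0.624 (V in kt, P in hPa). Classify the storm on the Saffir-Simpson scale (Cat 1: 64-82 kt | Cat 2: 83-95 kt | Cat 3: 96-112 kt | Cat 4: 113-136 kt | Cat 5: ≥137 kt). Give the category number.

ΔP = 1013 − 936 = 77 mb.
V ≈ 6.3 × 77^0.624 = 6.3 × 15.04 ≈ 95 kt.
95 kt falls in the Category 2 band.

2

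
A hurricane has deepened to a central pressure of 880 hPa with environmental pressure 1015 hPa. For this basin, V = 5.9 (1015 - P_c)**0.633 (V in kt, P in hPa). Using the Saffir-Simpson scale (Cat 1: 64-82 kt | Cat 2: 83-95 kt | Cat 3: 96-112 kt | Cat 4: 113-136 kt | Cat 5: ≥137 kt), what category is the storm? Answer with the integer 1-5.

4

ΔP = 1015 − 880 = 135 hPa.
V ≈ 5.9 × 135^0.633 = 5.9 × 22.31 ≈ 132 kt.
132 kt falls in the Category 4 band.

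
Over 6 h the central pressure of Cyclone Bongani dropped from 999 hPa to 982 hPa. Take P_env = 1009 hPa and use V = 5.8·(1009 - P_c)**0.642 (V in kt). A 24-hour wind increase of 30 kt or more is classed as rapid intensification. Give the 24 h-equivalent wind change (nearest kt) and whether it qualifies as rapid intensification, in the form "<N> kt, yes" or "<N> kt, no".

91 kt, yes

V₁: ΔP = 10, V ≈ 5.8 × 10^0.642 ≈ 25.43 kt.
V₂: ΔP = 27, V ≈ 5.8 × 27^0.642 ≈ 48.12 kt.
ΔV over 6 h = 22.69 kt → 24 h equivalent = 22.69 × 24/6 ≈ 90.76 kt.
91 kt ≥ 30 kt ⇒ rapid intensification.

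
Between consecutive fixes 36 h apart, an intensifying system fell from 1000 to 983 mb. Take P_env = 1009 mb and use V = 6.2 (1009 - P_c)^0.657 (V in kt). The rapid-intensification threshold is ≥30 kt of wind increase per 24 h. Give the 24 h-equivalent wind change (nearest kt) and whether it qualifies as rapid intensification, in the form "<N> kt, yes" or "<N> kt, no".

18 kt, no

V₁: ΔP = 9, V ≈ 6.2 × 9^0.657 ≈ 26.26 kt.
V₂: ΔP = 26, V ≈ 6.2 × 26^0.657 ≈ 52.73 kt.
ΔV over 36 h = 26.47 kt → 24 h equivalent = 26.47 × 24/36 ≈ 17.65 kt.
18 kt < 30 kt ⇒ not rapid intensification.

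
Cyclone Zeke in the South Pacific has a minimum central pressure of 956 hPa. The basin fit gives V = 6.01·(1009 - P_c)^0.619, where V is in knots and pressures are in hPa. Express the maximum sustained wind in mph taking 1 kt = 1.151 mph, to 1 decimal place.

80.8 mph

ΔP = 1009 − 956 = 53 hPa.
V ≈ 6.01 × 53^0.619 = 6.01 × 11.677 ≈ 70.178 kt.
70.178 × 1.151 ≈ 80.77 mph → 80.8 mph.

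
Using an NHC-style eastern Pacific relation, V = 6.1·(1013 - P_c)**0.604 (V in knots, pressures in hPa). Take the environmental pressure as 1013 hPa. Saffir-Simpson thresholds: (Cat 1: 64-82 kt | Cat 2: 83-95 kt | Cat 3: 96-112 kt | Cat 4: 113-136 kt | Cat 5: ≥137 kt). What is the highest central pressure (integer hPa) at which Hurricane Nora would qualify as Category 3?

917 hPa

Category 3 begins at V = 96 kt.
Required ΔP = (96/6.1)^(1/0.604) = 15.738^1.656 ≈ 95.87 hPa.
P_c ≤ 1013 − 95.87 = 917.13, so the highest integer P_c is 917 hPa.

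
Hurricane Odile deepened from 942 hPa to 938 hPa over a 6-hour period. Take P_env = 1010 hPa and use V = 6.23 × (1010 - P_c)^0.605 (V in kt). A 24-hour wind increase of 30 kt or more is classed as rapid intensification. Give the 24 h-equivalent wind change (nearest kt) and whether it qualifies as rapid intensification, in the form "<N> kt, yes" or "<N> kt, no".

11 kt, no

V₁: ΔP = 68, V ≈ 6.23 × 68^0.605 ≈ 80.01 kt.
V₂: ΔP = 72, V ≈ 6.23 × 72^0.605 ≈ 82.83 kt.
ΔV over 6 h = 2.82 kt → 24 h equivalent = 2.82 × 24/6 ≈ 11.28 kt.
11 kt < 30 kt ⇒ not rapid intensification.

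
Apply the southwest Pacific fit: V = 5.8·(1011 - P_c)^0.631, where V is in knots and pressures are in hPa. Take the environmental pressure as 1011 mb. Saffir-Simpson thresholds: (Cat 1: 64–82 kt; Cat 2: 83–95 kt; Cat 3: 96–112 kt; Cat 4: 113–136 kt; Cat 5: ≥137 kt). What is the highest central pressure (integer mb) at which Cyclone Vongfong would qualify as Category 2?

943 mb

Category 2 begins at V = 83 kt.
Required ΔP = (83/5.8)^(1/0.631) = 14.310^1.585 ≈ 67.84 mb.
P_c ≤ 1011 − 67.84 = 943.16, so the highest integer P_c is 943 mb.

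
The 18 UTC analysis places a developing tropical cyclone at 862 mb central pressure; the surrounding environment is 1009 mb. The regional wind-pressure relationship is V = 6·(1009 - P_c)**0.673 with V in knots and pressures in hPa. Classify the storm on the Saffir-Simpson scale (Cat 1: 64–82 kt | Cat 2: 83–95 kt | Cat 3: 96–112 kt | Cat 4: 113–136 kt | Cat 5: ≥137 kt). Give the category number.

ΔP = 1009 − 862 = 147 mb.
V ≈ 6 × 147^0.673 = 6 × 28.75 ≈ 172 kt.
172 kt falls in the Category 5 band.

5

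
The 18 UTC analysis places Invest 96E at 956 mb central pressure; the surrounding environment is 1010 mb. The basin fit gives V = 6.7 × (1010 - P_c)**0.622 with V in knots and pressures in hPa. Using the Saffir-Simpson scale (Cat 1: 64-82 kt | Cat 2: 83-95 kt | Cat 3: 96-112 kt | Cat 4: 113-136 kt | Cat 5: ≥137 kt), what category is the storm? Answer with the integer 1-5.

ΔP = 1010 − 956 = 54 mb.
V ≈ 6.7 × 54^0.622 = 6.7 × 11.95 ≈ 80 kt.
80 kt falls in the Category 1 band.

1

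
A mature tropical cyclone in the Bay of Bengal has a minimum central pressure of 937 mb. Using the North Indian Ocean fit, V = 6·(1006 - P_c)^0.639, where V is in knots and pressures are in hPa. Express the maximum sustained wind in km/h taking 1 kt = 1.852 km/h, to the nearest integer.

166 km/h

ΔP = 1006 − 937 = 69 mb.
V ≈ 6 × 69^0.639 = 6 × 14.963 ≈ 89.779 kt.
89.779 × 1.852 ≈ 166.27 km/h → 166 km/h.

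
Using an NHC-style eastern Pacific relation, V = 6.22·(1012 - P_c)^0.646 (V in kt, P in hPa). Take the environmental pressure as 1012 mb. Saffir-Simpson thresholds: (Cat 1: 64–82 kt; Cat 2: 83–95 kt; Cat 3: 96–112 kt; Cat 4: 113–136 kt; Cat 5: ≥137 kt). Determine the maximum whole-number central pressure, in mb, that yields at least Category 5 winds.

Category 5 begins at V = 137 kt.
Required ΔP = (137/6.22)^(1/0.646) = 22.026^1.548 ≈ 119.91 mb.
P_c ≤ 1012 − 119.91 = 892.09, so the highest integer P_c is 892 mb.

892 mb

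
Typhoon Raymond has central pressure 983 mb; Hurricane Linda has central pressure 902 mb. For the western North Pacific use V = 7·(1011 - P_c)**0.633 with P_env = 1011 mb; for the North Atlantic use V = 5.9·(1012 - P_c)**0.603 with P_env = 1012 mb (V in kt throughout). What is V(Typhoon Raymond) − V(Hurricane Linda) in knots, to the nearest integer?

-43 kt

Typhoon Raymond: ΔP = 28; V ≈ 7 × 28^0.633 ≈ 57.70 kt.
Hurricane Linda: ΔP = 110; V ≈ 5.9 × 110^0.603 ≈ 100.42 kt.
Difference ≈ 57.70 − 100.42 = -42.72 → -43 kt.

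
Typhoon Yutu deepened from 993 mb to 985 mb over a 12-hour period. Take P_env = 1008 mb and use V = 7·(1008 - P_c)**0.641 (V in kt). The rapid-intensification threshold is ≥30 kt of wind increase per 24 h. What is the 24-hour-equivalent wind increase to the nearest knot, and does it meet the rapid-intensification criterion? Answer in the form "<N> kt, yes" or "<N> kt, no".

25 kt, no

V₁: ΔP = 15, V ≈ 7 × 15^0.641 ≈ 39.72 kt.
V₂: ΔP = 23, V ≈ 7 × 23^0.641 ≈ 52.24 kt.
ΔV over 12 h = 12.52 kt → 24 h equivalent = 12.52 × 24/12 ≈ 25.04 kt.
25 kt < 30 kt ⇒ not rapid intensification.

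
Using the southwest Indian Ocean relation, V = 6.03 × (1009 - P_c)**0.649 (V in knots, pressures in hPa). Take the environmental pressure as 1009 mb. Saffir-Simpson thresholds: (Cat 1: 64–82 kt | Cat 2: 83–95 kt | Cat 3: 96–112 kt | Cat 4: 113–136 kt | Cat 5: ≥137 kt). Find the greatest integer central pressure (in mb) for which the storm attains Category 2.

Category 2 begins at V = 83 kt.
Required ΔP = (83/6.03)^(1/0.649) = 13.765^1.541 ≈ 56.84 mb.
P_c ≤ 1009 − 56.84 = 952.16, so the highest integer P_c is 952 mb.

952 mb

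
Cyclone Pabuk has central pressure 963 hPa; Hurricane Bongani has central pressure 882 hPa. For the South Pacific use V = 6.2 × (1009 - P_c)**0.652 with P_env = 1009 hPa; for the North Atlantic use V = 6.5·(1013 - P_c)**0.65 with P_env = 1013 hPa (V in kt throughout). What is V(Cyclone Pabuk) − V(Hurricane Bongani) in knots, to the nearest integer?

-79 kt

Cyclone Pabuk: ΔP = 46; V ≈ 6.2 × 46^0.652 ≈ 75.25 kt.
Hurricane Bongani: ΔP = 131; V ≈ 6.5 × 131^0.65 ≈ 154.58 kt.
Difference ≈ 75.25 − 154.58 = -79.33 → -79 kt.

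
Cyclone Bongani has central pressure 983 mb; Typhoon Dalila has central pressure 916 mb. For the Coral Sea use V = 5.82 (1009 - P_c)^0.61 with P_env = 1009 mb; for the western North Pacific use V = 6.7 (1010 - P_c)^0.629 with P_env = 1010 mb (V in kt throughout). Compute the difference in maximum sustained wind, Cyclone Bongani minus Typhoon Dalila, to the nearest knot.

-74 kt

Cyclone Bongani: ΔP = 26; V ≈ 5.82 × 26^0.61 ≈ 42.47 kt.
Typhoon Dalila: ΔP = 94; V ≈ 6.7 × 94^0.629 ≈ 116.73 kt.
Difference ≈ 42.47 − 116.73 = -74.26 → -74 kt.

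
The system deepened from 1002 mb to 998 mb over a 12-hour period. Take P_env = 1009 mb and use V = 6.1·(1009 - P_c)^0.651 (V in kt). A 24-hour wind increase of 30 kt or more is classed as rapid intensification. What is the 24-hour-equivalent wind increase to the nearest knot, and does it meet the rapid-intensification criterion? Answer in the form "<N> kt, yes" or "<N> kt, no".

V₁: ΔP = 7, V ≈ 6.1 × 7^0.651 ≈ 21.65 kt.
V₂: ΔP = 11, V ≈ 6.1 × 11^0.651 ≈ 29.06 kt.
ΔV over 12 h = 7.41 kt → 24 h equivalent = 7.41 × 24/12 ≈ 14.82 kt.
15 kt < 30 kt ⇒ not rapid intensification.

15 kt, no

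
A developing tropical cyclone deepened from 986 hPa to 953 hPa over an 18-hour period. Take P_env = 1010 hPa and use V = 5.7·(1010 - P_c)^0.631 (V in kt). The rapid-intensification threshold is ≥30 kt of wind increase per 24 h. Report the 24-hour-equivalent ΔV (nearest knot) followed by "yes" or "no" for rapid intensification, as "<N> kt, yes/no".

41 kt, yes

V₁: ΔP = 24, V ≈ 5.7 × 24^0.631 ≈ 42.34 kt.
V₂: ΔP = 57, V ≈ 5.7 × 57^0.631 ≈ 73.09 kt.
ΔV over 18 h = 30.75 kt → 24 h equivalent = 30.75 × 24/18 ≈ 41.00 kt.
41 kt ≥ 30 kt ⇒ rapid intensification.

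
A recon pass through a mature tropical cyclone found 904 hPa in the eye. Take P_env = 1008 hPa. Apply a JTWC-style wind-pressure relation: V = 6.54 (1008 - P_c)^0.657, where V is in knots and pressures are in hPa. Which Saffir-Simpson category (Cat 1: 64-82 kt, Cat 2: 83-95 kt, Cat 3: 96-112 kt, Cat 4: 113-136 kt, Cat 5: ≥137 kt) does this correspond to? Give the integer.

5

ΔP = 1008 − 904 = 104 hPa.
V ≈ 6.54 × 104^0.657 = 6.54 × 21.14 ≈ 138 kt.
138 kt falls in the Category 5 band.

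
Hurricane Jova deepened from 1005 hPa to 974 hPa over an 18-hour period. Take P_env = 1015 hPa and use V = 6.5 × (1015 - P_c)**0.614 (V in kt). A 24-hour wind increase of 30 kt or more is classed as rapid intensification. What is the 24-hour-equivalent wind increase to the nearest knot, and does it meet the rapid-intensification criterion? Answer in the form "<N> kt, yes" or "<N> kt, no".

V₁: ΔP = 10, V ≈ 6.5 × 10^0.614 ≈ 26.72 kt.
V₂: ΔP = 41, V ≈ 6.5 × 41^0.614 ≈ 63.56 kt.
ΔV over 18 h = 36.84 kt → 24 h equivalent = 36.84 × 24/18 ≈ 49.12 kt.
49 kt ≥ 30 kt ⇒ rapid intensification.

49 kt, yes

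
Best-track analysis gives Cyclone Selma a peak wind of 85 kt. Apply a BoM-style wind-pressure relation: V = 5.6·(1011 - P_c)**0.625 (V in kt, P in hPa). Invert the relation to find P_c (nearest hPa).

ΔP = (V / 5.6)^(1/0.625) = (85/5.6)^1.600.
85/5.6 = 15.179; 15.179^1.600 ≈ 77.62 hPa.
P_c = 1011 − 77.62 = 933.38 ≈ 933 hPa.

933 hPa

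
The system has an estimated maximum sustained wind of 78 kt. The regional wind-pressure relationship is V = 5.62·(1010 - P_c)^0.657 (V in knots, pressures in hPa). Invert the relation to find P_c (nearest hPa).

955 hPa

ΔP = (V / 5.62)^(1/0.657) = (78/5.62)^1.522.
78/5.62 = 13.879; 13.879^1.522 ≈ 54.80 hPa.
P_c = 1010 − 54.80 = 955.20 ≈ 955 hPa.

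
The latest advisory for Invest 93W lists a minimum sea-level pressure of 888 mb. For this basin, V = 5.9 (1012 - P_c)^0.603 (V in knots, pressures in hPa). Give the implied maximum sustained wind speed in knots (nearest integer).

ΔP = 1012 − 888 = 124 mb.
124^0.603 ≈ 18.295.
V ≈ 5.9 × 18.295 ≈ 107.9 kt.

108 kt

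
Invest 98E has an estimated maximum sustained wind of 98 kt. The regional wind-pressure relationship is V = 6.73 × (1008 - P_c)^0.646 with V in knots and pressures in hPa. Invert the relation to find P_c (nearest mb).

ΔP = (V / 6.73)^(1/0.646) = (98/6.73)^1.548.
98/6.73 = 14.562; 14.562^1.548 ≈ 63.19 mb.
P_c = 1008 − 63.19 = 944.81 ≈ 945 mb.

945 mb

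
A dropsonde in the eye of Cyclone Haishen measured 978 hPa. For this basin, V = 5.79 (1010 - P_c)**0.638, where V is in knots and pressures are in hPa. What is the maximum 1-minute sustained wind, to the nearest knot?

ΔP = 1010 − 978 = 32 hPa.
32^0.638 ≈ 9.126.
V ≈ 5.79 × 9.126 ≈ 52.8 kt.

53 kt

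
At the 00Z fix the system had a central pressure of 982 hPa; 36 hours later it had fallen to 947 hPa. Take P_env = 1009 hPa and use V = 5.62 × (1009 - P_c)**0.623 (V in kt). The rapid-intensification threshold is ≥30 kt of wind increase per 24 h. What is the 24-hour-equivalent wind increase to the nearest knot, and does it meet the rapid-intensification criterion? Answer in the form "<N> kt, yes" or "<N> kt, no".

20 kt, no

V₁: ΔP = 27, V ≈ 5.62 × 27^0.623 ≈ 43.80 kt.
V₂: ΔP = 62, V ≈ 5.62 × 62^0.623 ≈ 73.52 kt.
ΔV over 36 h = 29.72 kt → 24 h equivalent = 29.72 × 24/36 ≈ 19.81 kt.
20 kt < 30 kt ⇒ not rapid intensification.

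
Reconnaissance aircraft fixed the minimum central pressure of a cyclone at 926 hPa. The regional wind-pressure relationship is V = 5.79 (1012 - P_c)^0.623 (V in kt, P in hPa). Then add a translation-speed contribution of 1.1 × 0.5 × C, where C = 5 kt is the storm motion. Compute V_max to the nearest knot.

ΔP = 1012 − 926 = 86 hPa.
86^0.623 ≈ 16.040.
V ≈ 5.79 × 16.040 ≈ 92.9 kt.
Translation term: 1.1 × 0.5 × 5 = 2.75 kt.
Corrected V ≈ 95.65 kt → 96 kt.

96 kt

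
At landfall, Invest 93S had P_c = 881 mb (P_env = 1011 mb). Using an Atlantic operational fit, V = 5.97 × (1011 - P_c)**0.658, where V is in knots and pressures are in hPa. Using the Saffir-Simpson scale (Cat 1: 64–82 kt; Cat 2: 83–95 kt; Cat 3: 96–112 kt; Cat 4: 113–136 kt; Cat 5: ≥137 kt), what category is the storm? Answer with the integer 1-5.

ΔP = 1011 − 881 = 130 mb.
V ≈ 5.97 × 130^0.658 = 5.97 × 24.60 ≈ 147 kt.
147 kt falls in the Category 5 band.

5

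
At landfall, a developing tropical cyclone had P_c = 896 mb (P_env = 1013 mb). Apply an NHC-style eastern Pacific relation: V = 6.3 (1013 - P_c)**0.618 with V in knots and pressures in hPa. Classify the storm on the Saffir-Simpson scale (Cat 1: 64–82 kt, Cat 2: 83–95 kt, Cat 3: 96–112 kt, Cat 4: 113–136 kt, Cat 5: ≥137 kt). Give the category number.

ΔP = 1013 − 896 = 117 mb.
V ≈ 6.3 × 117^0.618 = 6.3 × 18.97 ≈ 120 kt.
120 kt falls in the Category 4 band.

4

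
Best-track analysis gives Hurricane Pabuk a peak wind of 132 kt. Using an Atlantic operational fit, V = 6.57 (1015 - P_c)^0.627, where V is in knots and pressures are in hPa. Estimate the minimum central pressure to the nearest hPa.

895 hPa

ΔP = (V / 6.57)^(1/0.627) = (132/6.57)^1.595.
132/6.57 = 20.091; 20.091^1.595 ≈ 119.72 hPa.
P_c = 1015 − 119.72 = 895.28 ≈ 895 hPa.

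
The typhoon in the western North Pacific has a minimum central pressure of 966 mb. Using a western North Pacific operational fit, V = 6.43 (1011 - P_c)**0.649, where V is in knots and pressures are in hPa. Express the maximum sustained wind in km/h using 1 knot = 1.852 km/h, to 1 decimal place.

140.9 km/h

ΔP = 1011 − 966 = 45 mb.
V ≈ 6.43 × 45^0.649 = 6.43 × 11.829 ≈ 76.058 kt.
76.058 × 1.852 ≈ 140.86 km/h → 140.9 km/h.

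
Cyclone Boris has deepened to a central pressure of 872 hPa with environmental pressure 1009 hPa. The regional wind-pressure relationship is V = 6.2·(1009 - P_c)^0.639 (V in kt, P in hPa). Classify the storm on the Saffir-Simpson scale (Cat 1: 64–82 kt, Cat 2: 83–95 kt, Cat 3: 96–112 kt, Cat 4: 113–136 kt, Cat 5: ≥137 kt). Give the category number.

5

ΔP = 1009 − 872 = 137 hPa.
V ≈ 6.2 × 137^0.639 = 6.2 × 23.19 ≈ 144 kt.
144 kt falls in the Category 5 band.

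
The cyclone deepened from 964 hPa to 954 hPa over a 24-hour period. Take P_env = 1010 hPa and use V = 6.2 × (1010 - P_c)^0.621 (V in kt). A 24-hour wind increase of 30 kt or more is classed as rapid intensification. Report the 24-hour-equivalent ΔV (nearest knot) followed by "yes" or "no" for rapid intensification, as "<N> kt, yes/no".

9 kt, no

V₁: ΔP = 46, V ≈ 6.2 × 46^0.621 ≈ 66.83 kt.
V₂: ΔP = 56, V ≈ 6.2 × 56^0.621 ≈ 75.51 kt.
ΔV over 24 h = 8.68 kt → 24 h equivalent = 8.68 × 24/24 ≈ 8.68 kt.
9 kt < 30 kt ⇒ not rapid intensification.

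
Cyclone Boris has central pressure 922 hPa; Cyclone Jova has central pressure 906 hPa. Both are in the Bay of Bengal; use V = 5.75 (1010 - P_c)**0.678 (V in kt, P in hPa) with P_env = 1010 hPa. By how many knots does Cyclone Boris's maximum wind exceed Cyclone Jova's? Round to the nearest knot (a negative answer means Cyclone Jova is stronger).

-14 kt

Cyclone Boris: ΔP = 88; V ≈ 5.75 × 88^0.678 ≈ 119.68 kt.
Cyclone Jova: ΔP = 104; V ≈ 5.75 × 104^0.678 ≈ 134.03 kt.
Difference ≈ 119.68 − 134.03 = -14.35 → -14 kt.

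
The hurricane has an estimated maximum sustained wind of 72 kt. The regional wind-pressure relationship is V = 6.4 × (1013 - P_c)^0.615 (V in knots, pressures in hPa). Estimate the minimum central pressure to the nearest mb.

ΔP = (V / 6.4)^(1/0.615) = (72/6.4)^1.626.
72/6.4 = 11.250; 11.250^1.626 ≈ 51.19 mb.
P_c = 1013 − 51.19 = 961.81 ≈ 962 mb.

962 mb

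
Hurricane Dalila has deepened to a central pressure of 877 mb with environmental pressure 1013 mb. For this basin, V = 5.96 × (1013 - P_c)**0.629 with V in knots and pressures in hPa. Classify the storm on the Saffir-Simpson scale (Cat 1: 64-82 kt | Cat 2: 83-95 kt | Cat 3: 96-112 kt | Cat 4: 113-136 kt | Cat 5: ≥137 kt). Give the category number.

4

ΔP = 1013 − 877 = 136 mb.
V ≈ 5.96 × 136^0.629 = 5.96 × 21.98 ≈ 131 kt.
131 kt falls in the Category 4 band.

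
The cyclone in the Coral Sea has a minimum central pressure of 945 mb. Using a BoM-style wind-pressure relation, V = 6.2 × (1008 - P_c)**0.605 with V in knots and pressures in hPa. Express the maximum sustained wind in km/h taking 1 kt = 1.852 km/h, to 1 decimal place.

ΔP = 1008 − 945 = 63 mb.
V ≈ 6.2 × 63^0.605 = 6.2 × 12.263 ≈ 76.031 kt.
76.031 × 1.852 ≈ 140.81 km/h → 140.8 km/h.

140.8 km/h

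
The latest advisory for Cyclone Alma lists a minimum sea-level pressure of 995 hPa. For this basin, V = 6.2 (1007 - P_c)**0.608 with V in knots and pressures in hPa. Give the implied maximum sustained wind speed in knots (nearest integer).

ΔP = 1007 − 995 = 12 hPa.
12^0.608 ≈ 4.530.
V ≈ 6.2 × 4.530 ≈ 28.1 kt.

28 kt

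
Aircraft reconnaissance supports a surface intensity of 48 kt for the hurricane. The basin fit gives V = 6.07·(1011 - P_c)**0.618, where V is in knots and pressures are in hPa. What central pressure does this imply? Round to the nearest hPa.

983 hPa

ΔP = (V / 6.07)^(1/0.618) = (48/6.07)^1.618.
48/6.07 = 7.908; 7.908^1.618 ≈ 28.39 hPa.
P_c = 1011 − 28.39 = 982.61 ≈ 983 hPa.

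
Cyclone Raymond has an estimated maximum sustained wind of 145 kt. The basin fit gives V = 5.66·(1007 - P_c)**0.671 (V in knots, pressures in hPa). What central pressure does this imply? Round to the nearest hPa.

881 hPa

ΔP = (V / 5.66)^(1/0.671) = (145/5.66)^1.490.
145/5.66 = 25.618; 25.618^1.490 ≈ 125.66 hPa.
P_c = 1007 − 125.66 = 881.34 ≈ 881 hPa.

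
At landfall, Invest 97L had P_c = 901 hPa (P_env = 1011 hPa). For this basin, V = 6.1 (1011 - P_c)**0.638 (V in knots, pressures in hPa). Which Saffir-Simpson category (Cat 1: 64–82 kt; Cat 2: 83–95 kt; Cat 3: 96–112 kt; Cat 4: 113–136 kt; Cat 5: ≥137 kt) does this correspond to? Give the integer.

4

ΔP = 1011 − 901 = 110 hPa.
V ≈ 6.1 × 110^0.638 = 6.1 × 20.06 ≈ 122 kt.
122 kt falls in the Category 4 band.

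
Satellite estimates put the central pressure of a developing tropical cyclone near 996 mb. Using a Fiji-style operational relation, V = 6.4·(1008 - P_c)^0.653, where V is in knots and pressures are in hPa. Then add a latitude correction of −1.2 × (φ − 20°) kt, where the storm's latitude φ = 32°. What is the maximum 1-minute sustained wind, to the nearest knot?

ΔP = 1008 − 996 = 12 mb.
12^0.653 ≈ 5.066.
V ≈ 6.4 × 5.066 ≈ 32.4 kt.
Latitude correction: −1.2 × (32 − 20) = -14.4 kt.
Corrected V ≈ 18 kt → 18 kt.

18 kt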